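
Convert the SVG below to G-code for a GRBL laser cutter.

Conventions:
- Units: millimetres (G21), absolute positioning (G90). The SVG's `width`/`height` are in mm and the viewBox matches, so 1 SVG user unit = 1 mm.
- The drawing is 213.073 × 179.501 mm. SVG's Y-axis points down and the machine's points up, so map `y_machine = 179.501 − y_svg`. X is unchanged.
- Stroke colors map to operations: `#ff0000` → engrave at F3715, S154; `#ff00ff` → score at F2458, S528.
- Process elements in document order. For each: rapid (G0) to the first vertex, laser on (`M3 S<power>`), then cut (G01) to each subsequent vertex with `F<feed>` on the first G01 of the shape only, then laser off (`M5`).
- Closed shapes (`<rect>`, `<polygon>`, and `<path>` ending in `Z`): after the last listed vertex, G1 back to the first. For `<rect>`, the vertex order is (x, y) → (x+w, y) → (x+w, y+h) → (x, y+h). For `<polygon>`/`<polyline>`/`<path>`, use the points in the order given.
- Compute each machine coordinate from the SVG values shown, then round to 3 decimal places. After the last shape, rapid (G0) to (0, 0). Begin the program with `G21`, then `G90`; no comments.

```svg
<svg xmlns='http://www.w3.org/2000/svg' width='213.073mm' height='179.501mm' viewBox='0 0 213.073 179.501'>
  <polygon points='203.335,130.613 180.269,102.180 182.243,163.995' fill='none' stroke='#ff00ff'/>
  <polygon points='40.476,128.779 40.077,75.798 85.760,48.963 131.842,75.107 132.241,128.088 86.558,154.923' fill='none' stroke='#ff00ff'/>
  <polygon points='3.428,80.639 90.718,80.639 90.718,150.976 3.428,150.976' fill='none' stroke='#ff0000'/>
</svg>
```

G21
G90
G0 X203.335 Y48.888
M3 S528
G01 X180.269 Y77.321 F2458
G01 X182.243 Y15.506
G01 X203.335 Y48.888
M5
G0 X40.476 Y50.722
M3 S528
G01 X40.077 Y103.703 F2458
G01 X85.760 Y130.538
G01 X131.842 Y104.394
G01 X132.241 Y51.413
G01 X86.558 Y24.578
G01 X40.476 Y50.722
M5
G0 X3.428 Y98.862
M3 S154
G01 X90.718 Y98.862 F3715
G01 X90.718 Y28.525
G01 X3.428 Y28.525
G01 X3.428 Y98.862
M5
G0 X0.000 Y0.000

viewBox `0 0 213.073 179.501` with mm width/height → 1 unit = 1 mm. Flip: y_m = 179.501 − y_svg.

**Shape 1** — `<polygon>` closed polygon, stroke `#ff00ff` → score (S528, F2458). Machine vertices: (203.335,48.888) → (180.269,77.321) → (182.243,15.506) → (203.335,48.888). Closed: final G1 returns to the first vertex.

**Shape 2** — `<polygon>` regular polygon, stroke `#ff00ff` → score (S528, F2458). Machine vertices: (40.476,50.722) → (40.077,103.703) → (85.760,130.538) → (131.842,104.394) → (132.241,51.413) → (86.558,24.578) → (40.476,50.722). Closed: final G1 returns to the first vertex.

**Shape 3** — `<polygon>` rectangle, stroke `#ff0000` → engrave (S154, F3715). Machine vertices: (3.428,98.862) → (90.718,98.862) → (90.718,28.525) → (3.428,28.525) → (3.428,98.862). Closed: final G1 returns to the first vertex.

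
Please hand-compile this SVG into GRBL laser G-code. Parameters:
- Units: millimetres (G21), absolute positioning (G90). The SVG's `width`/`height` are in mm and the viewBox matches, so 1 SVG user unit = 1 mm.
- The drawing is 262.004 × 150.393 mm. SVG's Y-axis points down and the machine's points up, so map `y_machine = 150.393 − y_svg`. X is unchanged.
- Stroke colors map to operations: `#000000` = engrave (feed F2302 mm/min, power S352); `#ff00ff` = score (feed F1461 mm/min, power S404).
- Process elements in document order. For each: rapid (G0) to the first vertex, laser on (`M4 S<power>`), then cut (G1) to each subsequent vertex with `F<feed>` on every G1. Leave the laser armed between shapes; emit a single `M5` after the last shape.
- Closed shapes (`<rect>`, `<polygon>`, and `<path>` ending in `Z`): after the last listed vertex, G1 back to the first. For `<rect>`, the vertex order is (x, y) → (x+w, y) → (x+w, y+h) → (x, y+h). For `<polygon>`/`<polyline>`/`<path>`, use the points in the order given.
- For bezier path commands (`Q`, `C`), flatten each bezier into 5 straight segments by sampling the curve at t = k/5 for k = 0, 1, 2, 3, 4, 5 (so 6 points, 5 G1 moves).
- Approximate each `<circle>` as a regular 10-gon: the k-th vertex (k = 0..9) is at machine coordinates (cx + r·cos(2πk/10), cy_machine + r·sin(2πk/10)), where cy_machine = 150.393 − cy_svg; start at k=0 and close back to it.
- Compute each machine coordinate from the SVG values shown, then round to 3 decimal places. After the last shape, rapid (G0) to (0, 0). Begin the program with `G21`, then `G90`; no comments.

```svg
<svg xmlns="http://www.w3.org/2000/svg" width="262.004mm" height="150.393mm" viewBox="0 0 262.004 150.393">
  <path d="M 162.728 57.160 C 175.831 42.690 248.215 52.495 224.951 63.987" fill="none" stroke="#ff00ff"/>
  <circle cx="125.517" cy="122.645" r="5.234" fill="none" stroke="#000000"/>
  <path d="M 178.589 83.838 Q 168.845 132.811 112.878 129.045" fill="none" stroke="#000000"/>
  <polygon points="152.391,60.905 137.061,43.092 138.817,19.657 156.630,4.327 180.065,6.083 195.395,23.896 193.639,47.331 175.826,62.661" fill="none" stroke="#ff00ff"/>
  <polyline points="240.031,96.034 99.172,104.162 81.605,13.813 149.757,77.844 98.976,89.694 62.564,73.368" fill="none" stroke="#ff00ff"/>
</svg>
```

G21
G90
G0 X162.728 Y93.233
M4 S404
G1 X176.464 Y99.183 F1461
G1 X196.991 Y100.391 F1461
G1 X216.872 Y97.941 F1461
G1 X228.671 Y92.918 F1461
G1 X224.951 Y86.406 F1461
G0 X130.751 Y27.748
M4 S352
G1 X129.751 Y30.824 F2302
G1 X127.134 Y32.726 F2302
G1 X123.900 Y32.726 F2302
G1 X121.283 Y30.824 F2302
G1 X120.283 Y27.748 F2302
G1 X121.283 Y24.672 F2302
G1 X123.900 Y22.770 F2302
G1 X127.134 Y22.770 F2302
G1 X129.751 Y24.672 F2302
G1 X130.751 Y27.748 F2302
G0 X178.589 Y66.555
M4 S352
G1 X172.842 Y49.075 F2302
G1 X163.398 Y35.815 F2302
G1 X150.256 Y26.773 F2302
G1 X133.416 Y21.951 F2302
G1 X112.878 Y21.348 F2302
G0 X152.391 Y89.488
M4 S404
G1 X137.061 Y107.301 F1461
G1 X138.817 Y130.736 F1461
G1 X156.630 Y146.066 F1461
G1 X180.065 Y144.310 F1461
G1 X195.395 Y126.497 F1461
G1 X193.639 Y103.062 F1461
G1 X175.826 Y87.732 F1461
G1 X152.391 Y89.488 F1461
G0 X240.031 Y54.359
M4 S404
G1 X99.172 Y46.231 F1461
G1 X81.605 Y136.580 F1461
G1 X149.757 Y72.549 F1461
G1 X98.976 Y60.699 F1461
G1 X62.564 Y77.025 F1461
M5
G0 X0.000 Y0.000

1 u = 1 mm; y_m = 150.393 − y.

[1] `<path>` cubic bezier, #ff00ff→score S404 F1461: (162.728,93.233) → (176.464,99.183) → (196.991,100.391) → (216.872,97.941) → (228.671,92.918) → (224.951,86.406)

[2] `<circle>` circle, #000000→engrave S352 F2302: (130.751,27.748) → (129.751,30.824) → (127.134,32.726) → (123.900,32.726) → (121.283,30.824) → (120.283,27.748) → (121.283,24.672) → (123.900,22.770) → (127.134,22.770) → (129.751,24.672) → (130.751,27.748) (closed)

[3] `<path>` quadratic bezier, #000000→engrave S352 F2302: (178.589,66.555) → (172.842,49.075) → (163.398,35.815) → (150.256,26.773) → (133.416,21.951) → (112.878,21.348)

[4] `<polygon>` regular polygon, #ff00ff→score S404 F1461: (152.391,89.488) → (137.061,107.301) → (138.817,130.736) → (156.630,146.066) → (180.065,144.310) → (195.395,126.497) → (193.639,103.062) → (175.826,87.732) → (152.391,89.488) (closed)

[5] `<polyline>` open polyline, #ff00ff→score S404 F1461: (240.031,54.359) → (99.172,46.231) → (81.605,136.580) → (149.757,72.549) → (98.976,60.699) → (62.564,77.025)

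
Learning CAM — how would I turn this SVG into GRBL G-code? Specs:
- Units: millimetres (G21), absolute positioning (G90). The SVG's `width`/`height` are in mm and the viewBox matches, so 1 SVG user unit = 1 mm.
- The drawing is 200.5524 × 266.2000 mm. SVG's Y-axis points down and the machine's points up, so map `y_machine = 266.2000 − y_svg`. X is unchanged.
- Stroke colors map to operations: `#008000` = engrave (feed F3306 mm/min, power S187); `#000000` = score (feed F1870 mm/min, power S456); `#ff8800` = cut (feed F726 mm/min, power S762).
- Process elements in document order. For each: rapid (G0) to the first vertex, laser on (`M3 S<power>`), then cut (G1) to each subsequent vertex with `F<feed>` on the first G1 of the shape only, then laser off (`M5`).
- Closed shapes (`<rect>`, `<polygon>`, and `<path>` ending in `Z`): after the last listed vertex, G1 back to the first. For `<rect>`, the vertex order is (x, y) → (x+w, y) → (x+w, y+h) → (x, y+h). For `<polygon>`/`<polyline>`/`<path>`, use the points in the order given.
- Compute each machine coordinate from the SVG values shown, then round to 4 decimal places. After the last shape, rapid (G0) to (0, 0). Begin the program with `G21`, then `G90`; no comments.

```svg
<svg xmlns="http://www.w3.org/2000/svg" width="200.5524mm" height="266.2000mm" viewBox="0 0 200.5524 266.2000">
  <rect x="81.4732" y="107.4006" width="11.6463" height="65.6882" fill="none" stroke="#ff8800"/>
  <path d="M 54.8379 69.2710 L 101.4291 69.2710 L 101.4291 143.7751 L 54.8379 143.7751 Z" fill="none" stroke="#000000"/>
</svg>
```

1 u = 1 mm; y_m = 266.2000 − y.

[1] `<rect>` rectangle, #ff8800→cut S762 F726: (81.4732,158.7994) → (93.1195,158.7994) → (93.1195,93.1112) → (81.4732,93.1112) → (81.4732,158.7994) (closed)

[2] `<path>` rectangle, #000000→score S456 F1870: (54.8379,196.9290) → (101.4291,196.9290) → (101.4291,122.4249) → (54.8379,122.4249) → (54.8379,196.9290) (closed)

G21
G90
G0 X81.4732 Y158.7994
M3 S762
G1 X93.1195 Y158.7994 F726
G1 X93.1195 Y93.1112
G1 X81.4732 Y93.1112
G1 X81.4732 Y158.7994
M5
G0 X54.8379 Y196.9290
M3 S456
G1 X101.4291 Y196.9290 F1870
G1 X101.4291 Y122.4249
G1 X54.8379 Y122.4249
G1 X54.8379 Y196.9290
M5
G0 X0.0000 Y0.0000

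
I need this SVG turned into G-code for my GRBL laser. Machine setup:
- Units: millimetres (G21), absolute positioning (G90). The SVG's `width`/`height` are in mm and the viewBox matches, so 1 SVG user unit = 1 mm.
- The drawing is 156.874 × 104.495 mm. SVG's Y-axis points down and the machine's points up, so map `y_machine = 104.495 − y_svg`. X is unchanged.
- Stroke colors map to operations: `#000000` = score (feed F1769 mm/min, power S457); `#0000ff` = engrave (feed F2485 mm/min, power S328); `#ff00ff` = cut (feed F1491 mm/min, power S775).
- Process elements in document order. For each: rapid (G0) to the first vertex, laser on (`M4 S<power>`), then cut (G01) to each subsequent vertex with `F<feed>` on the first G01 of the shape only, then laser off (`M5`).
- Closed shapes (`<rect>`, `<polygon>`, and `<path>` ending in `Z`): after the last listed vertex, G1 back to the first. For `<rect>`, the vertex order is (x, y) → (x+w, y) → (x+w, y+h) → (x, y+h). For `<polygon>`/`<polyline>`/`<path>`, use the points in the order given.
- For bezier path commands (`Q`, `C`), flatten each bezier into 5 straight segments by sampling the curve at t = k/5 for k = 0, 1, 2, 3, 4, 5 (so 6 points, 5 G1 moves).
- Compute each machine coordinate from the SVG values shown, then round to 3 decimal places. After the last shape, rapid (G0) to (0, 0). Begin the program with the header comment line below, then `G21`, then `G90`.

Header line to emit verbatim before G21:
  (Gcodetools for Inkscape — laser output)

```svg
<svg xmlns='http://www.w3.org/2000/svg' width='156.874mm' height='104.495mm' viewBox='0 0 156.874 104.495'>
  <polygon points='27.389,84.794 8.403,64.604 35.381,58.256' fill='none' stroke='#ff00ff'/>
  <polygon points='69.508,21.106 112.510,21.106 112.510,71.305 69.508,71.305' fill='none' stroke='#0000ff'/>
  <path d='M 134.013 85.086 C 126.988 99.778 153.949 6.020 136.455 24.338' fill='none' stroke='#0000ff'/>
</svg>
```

(Gcodetools for Inkscape — laser output)
G21
G90
G0 X27.389 Y19.701
M4 S775
G01 X8.403 Y39.891 F1491
G01 X35.381 Y46.239
G01 X27.389 Y19.701
M5
G0 X69.508 Y83.389
M4 S328
G01 X112.510 Y83.389 F2485
G01 X112.510 Y33.190
G01 X69.508 Y33.190
G01 X69.508 Y83.389
M5
G0 X134.013 Y19.409
M4 S328
G01 X133.249 Y21.844 F2485
G01 X136.876 Y39.721
G01 X141.130 Y62.456
G01 X142.244 Y79.463
G01 X136.455 Y80.157
M5
G0 X0.000 Y0.000

Since the viewBox matches the mm dimensions, user units are millimetres directly. The only transform is the Y-flip y_m = 104.495 − y_svg.

Shape 1 is a regular polygon drawn with `<polygon>`. Its stroke #ff00ff means cut at S775, F1491. After flipping Y the toolpath is (27.389,19.701) → (8.403,39.891) → (35.381,46.239) → (27.389,19.701), returning to the start.

Shape 2 is a rectangle drawn with `<polygon>`. Its stroke #0000ff means engrave at S328, F2485. After flipping Y the toolpath is (69.508,83.389) → (112.510,83.389) → (112.510,33.190) → (69.508,33.190) → (69.508,83.389), returning to the start.

Shape 3 is a cubic bezier drawn with `<path>`. Its stroke #0000ff means engrave at S328, F2485. After flipping Y the toolpath is (134.013,19.409) → (133.249,21.844) → (136.876,39.721) → (141.130,62.456) → (142.244,79.463) → (136.455,80.157).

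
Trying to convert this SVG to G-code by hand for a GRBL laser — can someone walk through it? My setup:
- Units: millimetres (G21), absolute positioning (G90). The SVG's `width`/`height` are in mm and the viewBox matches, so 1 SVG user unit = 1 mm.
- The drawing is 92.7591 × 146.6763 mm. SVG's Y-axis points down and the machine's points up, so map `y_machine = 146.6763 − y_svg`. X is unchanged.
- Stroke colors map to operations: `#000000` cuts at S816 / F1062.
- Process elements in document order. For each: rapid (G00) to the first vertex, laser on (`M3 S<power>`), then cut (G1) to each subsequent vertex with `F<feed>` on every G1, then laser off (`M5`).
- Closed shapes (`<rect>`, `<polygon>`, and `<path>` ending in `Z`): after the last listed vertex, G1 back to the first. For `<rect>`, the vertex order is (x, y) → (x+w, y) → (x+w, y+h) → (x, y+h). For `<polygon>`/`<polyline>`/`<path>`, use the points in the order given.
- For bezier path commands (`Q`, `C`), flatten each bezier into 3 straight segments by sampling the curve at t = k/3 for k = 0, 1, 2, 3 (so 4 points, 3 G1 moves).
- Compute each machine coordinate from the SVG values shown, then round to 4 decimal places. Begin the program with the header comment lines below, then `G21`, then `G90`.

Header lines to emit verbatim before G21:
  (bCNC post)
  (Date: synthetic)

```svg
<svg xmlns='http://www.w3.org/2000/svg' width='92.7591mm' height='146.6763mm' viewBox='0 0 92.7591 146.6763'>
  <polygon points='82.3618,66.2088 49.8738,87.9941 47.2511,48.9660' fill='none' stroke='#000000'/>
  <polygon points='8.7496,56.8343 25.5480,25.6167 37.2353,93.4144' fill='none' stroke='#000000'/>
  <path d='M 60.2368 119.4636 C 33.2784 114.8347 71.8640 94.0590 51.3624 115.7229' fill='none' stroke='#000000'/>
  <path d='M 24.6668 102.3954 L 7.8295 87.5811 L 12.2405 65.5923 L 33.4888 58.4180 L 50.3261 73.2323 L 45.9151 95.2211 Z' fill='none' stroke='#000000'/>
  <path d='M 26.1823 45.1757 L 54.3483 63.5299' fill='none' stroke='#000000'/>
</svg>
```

(bCNC post)
(Date: synthetic)
G21
G90
G00 X82.3618 Y80.4675
M3 S816
G1 X49.8738 Y58.6822 F1062
G1 X47.2511 Y97.7103 F1062
G1 X82.3618 Y80.4675 F1062
M5
G00 X8.7496 Y89.8420
M3 S816
G1 X25.5480 Y121.0596 F1062
G1 X37.2353 Y53.2619 F1062
G1 X8.7496 Y89.8420 F1062
M5
G00 X60.2368 Y27.2127
M3 S816
G1 X50.5104 Y35.0540 F1062
G1 X56.7842 Y40.6406 F1062
G1 X51.3624 Y30.9534 F1062
M5
G00 X24.6668 Y44.2809
M3 S816
G1 X7.8295 Y59.0952 F1062
G1 X12.2405 Y81.0840 F1062
G1 X33.4888 Y88.2583 F1062
G1 X50.3261 Y73.4440 F1062
G1 X45.9151 Y51.4552 F1062
G1 X24.6668 Y44.2809 F1062
M5
G00 X26.1823 Y101.5006
M3 S816
G1 X54.3483 Y83.1464 F1062
M5

Since the viewBox matches the mm dimensions, user units are millimetres directly. The only transform is the Y-flip y_m = 146.6763 − y_svg.

Shape 1 is a regular polygon drawn with `<polygon>`. Its stroke #000000 means cut at S816, F1062. After flipping Y the toolpath is (82.3618,80.4675) → (49.8738,58.6822) → (47.2511,97.7103) → (82.3618,80.4675), returning to the start.

Shape 2 is a closed polygon drawn with `<polygon>`. Its stroke #000000 means cut at S816, F1062. After flipping Y the toolpath is (8.7496,89.8420) → (25.5480,121.0596) → (37.2353,53.2619) → (8.7496,89.8420), returning to the start.

Shape 3 is a cubic bezier drawn with `<path>`. Its stroke #000000 means cut at S816, F1062. After flipping Y the toolpath is (60.2368,27.2127) → (50.5104,35.0540) → (56.7842,40.6406) → (51.3624,30.9534).

Shape 4 is a regular polygon drawn with `<path>`. Its stroke #000000 means cut at S816, F1062. After flipping Y the toolpath is (24.6668,44.2809) → (7.8295,59.0952) → (12.2405,81.0840) → (33.4888,88.2583) → (50.3261,73.4440) → (45.9151,51.4552) → (24.6668,44.2809), returning to the start.

Shape 5 is a line segment drawn with `<path>`. Its stroke #000000 means cut at S816, F1062. After flipping Y the toolpath is (26.1823,101.5006) → (54.3483,83.1464).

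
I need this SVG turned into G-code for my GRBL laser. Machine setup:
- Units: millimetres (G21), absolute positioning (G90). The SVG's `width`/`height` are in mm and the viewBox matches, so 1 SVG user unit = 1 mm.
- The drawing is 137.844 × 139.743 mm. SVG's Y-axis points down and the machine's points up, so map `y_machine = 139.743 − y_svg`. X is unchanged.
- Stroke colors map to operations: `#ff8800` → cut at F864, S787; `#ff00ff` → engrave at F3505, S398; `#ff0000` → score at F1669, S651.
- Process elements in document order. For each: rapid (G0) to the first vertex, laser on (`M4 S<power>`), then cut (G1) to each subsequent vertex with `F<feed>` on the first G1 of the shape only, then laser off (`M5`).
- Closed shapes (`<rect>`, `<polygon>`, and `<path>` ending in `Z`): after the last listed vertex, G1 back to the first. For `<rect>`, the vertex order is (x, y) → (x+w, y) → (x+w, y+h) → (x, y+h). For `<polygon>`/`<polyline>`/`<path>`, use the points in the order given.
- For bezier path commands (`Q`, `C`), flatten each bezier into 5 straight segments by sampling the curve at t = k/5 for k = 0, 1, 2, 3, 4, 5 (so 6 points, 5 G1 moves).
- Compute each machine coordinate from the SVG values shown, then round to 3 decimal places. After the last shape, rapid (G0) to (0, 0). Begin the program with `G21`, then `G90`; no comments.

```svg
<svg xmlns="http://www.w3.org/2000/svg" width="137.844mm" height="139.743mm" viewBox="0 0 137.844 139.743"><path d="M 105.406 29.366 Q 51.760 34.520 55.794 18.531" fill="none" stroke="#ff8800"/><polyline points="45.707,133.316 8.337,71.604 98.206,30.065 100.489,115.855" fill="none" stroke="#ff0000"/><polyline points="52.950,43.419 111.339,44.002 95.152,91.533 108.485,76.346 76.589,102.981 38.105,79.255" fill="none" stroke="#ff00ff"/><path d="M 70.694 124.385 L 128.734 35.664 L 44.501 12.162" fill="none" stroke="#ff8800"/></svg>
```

G21
G90
G0 X105.406 Y110.377
M4 S787
G1 X86.255 Y109.161 F864
G1 X71.718 Y109.637
G1 X61.796 Y111.804
G1 X56.488 Y115.662
G1 X55.794 Y121.212
M5
G0 X45.707 Y6.427
M4 S651
G1 X8.337 Y68.139 F1669
G1 X98.206 Y109.678
G1 X100.489 Y23.888
M5
G0 X52.950 Y96.324
M4 S398
G1 X111.339 Y95.741 F3505
G1 X95.152 Y48.210
G1 X108.485 Y63.397
G1 X76.589 Y36.762
G1 X38.105 Y60.488
M5
G0 X70.694 Y15.358
M4 S787
G1 X128.734 Y104.079 F864
G1 X44.501 Y127.581
M5
G0 X0.000 Y0.000

1 u = 1 mm; y_m = 139.743 − y.

[1] `<path>` quadratic bezier, #ff8800→cut S787 F864: (105.406,110.377) → (86.255,109.161) → (71.718,109.637) → (61.796,111.804) → (56.488,115.662) → (55.794,121.212)

[2] `<polyline>` open polyline, #ff0000→score S651 F1669: (45.707,6.427) → (8.337,68.139) → (98.206,109.678) → (100.489,23.888)

[3] `<polyline>` open polyline, #ff00ff→engrave S398 F3505: (52.950,96.324) → (111.339,95.741) → (95.152,48.210) → (108.485,63.397) → (76.589,36.762) → (38.105,60.488)

[4] `<path>` open polyline, #ff8800→cut S787 F864: (70.694,15.358) → (128.734,104.079) → (44.501,127.581)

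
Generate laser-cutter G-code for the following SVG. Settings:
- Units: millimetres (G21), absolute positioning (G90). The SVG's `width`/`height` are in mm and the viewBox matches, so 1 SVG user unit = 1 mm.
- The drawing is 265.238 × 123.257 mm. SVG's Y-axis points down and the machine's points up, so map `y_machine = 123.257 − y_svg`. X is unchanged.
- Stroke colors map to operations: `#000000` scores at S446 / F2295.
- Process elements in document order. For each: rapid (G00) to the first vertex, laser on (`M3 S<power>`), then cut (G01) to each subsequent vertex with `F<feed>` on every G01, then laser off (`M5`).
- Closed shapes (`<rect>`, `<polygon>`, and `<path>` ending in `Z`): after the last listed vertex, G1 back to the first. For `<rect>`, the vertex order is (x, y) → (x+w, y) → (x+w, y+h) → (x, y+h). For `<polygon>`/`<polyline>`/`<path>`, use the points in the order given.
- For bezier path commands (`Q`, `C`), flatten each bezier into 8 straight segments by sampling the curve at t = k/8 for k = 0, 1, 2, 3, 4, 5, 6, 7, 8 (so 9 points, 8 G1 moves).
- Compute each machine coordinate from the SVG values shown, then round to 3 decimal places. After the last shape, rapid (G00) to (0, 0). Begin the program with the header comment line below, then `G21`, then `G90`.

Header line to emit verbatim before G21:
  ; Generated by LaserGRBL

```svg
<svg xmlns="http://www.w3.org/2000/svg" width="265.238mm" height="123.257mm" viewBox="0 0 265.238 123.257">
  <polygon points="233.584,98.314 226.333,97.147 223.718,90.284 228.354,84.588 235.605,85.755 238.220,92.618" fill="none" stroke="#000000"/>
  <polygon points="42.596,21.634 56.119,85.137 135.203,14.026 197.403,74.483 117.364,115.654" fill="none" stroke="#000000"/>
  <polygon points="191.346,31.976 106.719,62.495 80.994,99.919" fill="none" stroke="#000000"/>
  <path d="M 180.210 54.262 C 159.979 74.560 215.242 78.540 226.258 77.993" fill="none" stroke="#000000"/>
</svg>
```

; Generated by LaserGRBL
G21
G90
G00 X233.584 Y24.943
M3 S446
G01 X226.333 Y26.110 F2295
G01 X223.718 Y32.973 F2295
G01 X228.354 Y38.669 F2295
G01 X235.605 Y37.502 F2295
G01 X238.220 Y30.639 F2295
G01 X233.584 Y24.943 F2295
M5
G00 X42.596 Y101.623
M3 S446
G01 X56.119 Y38.120 F2295
G01 X135.203 Y109.231 F2295
G01 X197.403 Y48.774 F2295
G01 X117.364 Y7.603 F2295
G01 X42.596 Y101.623 F2295
M5
G00 X191.346 Y91.281
M3 S446
G01 X106.719 Y60.762 F2295
G01 X80.994 Y23.338 F2295
G01 X191.346 Y91.281 F2295
M5
G00 X180.210 Y68.995
M3 S446
G01 X175.928 Y62.125 F2295
G01 X177.321 Y56.647 F2295
G01 X182.985 Y52.422 F2295
G01 X191.516 Y49.313 F2295
G01 X201.513 Y47.180 F2295
G01 X211.571 Y45.887 F2295
G01 X220.287 Y45.294 F2295
G01 X226.258 Y45.264 F2295
M5
G00 X0.000 Y0.000

1 u = 1 mm; y_m = 123.257 − y.

[1] `<polygon>` regular polygon, #000000→score S446 F2295: (233.584,24.943) → (226.333,26.110) → (223.718,32.973) → (228.354,38.669) → (235.605,37.502) → (238.220,30.639) → (233.584,24.943) (closed)

[2] `<polygon>` closed polygon, #000000→score S446 F2295: (42.596,101.623) → (56.119,38.120) → (135.203,109.231) → (197.403,48.774) → (117.364,7.603) → (42.596,101.623) (closed)

[3] `<polygon>` closed polygon, #000000→score S446 F2295: (191.346,91.281) → (106.719,60.762) → (80.994,23.338) → (191.346,91.281) (closed)

[4] `<path>` cubic bezier, #000000→score S446 F2295: (180.210,68.995) → (175.928,62.125) → (177.321,56.647) → (182.985,52.422) → (191.516,49.313) → (201.513,47.180) → (211.571,45.887) → (220.287,45.294) → (226.258,45.264)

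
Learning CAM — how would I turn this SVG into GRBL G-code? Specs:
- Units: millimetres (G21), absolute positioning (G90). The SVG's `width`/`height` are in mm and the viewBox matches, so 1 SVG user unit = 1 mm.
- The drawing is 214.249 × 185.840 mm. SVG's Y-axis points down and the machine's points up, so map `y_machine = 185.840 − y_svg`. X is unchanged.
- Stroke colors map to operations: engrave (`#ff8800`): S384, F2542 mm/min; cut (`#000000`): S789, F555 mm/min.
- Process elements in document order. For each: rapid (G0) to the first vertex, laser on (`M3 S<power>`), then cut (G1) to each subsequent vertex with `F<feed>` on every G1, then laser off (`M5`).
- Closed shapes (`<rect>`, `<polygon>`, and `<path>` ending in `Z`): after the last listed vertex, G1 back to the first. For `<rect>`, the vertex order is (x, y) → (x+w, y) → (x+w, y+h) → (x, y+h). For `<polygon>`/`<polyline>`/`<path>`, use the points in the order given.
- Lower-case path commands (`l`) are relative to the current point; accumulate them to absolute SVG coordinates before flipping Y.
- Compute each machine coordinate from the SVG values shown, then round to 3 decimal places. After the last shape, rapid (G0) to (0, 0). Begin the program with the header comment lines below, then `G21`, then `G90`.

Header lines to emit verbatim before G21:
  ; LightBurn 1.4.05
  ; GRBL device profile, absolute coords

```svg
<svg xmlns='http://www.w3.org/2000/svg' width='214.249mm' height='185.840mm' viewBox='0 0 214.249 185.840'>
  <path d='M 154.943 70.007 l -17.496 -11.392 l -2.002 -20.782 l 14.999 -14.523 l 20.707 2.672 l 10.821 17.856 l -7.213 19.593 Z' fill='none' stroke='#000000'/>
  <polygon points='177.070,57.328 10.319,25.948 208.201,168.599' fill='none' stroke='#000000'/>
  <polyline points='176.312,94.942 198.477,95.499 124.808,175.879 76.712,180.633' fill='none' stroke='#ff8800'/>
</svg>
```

viewBox `0 0 214.249 185.840` with mm width/height → 1 unit = 1 mm. Flip: y_m = 185.840 − y_svg.

**Shape 1** — `<path>` regular polygon, stroke `#000000` → cut (S789, F555). Machine vertices: (154.943,115.833) → (137.447,127.225) → (135.445,148.007) → (150.444,162.530) → (171.151,159.858) → (181.972,142.002) → (174.759,122.409) → (154.943,115.833). Closed: final G1 returns to the first vertex.

**Shape 2** — `<polygon>` closed polygon, stroke `#000000` → cut (S789, F555). Machine vertices: (177.070,128.512) → (10.319,159.892) → (208.201,17.241) → (177.070,128.512). Closed: final G1 returns to the first vertex.

**Shape 3** — `<polyline>` open polyline, stroke `#ff8800` → engrave (S384, F2542). Machine vertices: (176.312,90.898) → (198.477,90.341) → (124.808,9.961) → (76.712,5.207). Open path.

; LightBurn 1.4.05
; GRBL device profile, absolute coords
G21
G90
G0 X154.943 Y115.833
M3 S789
G1 X137.447 Y127.225 F555
G1 X135.445 Y148.007 F555
G1 X150.444 Y162.530 F555
G1 X171.151 Y159.858 F555
G1 X181.972 Y142.002 F555
G1 X174.759 Y122.409 F555
G1 X154.943 Y115.833 F555
M5
G0 X177.070 Y128.512
M3 S789
G1 X10.319 Y159.892 F555
G1 X208.201 Y17.241 F555
G1 X177.070 Y128.512 F555
M5
G0 X176.312 Y90.898
M3 S384
G1 X198.477 Y90.341 F2542
G1 X124.808 Y9.961 F2542
G1 X76.712 Y5.207 F2542
M5
G0 X0.000 Y0.000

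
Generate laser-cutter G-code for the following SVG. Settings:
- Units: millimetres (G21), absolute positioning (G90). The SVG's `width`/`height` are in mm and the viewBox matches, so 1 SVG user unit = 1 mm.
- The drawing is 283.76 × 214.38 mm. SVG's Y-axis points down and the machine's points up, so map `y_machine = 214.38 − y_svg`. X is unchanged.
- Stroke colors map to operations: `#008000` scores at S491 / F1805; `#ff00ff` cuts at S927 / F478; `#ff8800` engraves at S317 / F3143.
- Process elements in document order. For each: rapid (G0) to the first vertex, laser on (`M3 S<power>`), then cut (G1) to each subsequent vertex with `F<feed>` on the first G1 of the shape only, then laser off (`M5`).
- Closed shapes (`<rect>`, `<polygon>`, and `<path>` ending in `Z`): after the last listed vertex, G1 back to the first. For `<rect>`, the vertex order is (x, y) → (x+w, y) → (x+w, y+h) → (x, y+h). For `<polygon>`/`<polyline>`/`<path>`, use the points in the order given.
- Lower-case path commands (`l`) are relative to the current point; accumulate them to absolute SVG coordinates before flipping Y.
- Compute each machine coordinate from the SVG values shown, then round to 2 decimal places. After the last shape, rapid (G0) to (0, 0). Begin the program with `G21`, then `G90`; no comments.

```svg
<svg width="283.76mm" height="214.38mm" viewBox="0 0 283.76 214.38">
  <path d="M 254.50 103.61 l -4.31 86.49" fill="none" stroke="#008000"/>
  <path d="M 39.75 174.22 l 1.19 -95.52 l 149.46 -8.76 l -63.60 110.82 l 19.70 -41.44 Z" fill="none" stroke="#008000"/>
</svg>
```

Since the viewBox matches the mm dimensions, user units are millimetres directly. The only transform is the Y-flip y_m = 214.38 − y_svg.

Shape 1 is a line segment drawn with `<path>`. Its stroke #008000 means score at S491, F1805. After flipping Y the toolpath is (254.50,110.77) → (250.19,24.28).

Shape 2 is a closed polygon drawn with `<path>`. Its stroke #008000 means score at S491, F1805. After flipping Y the toolpath is (39.75,40.16) → (40.94,135.68) → (190.40,144.44) → (126.80,33.62) → (146.50,75.06) → (39.75,40.16), returning to the start.

G21
G90
G0 X254.50 Y110.77
M3 S491
G1 X250.19 Y24.28 F1805
M5
G0 X39.75 Y40.16
M3 S491
G1 X40.94 Y135.68 F1805
G1 X190.40 Y144.44
G1 X126.80 Y33.62
G1 X146.50 Y75.06
G1 X39.75 Y40.16
M5
G0 X0.00 Y0.00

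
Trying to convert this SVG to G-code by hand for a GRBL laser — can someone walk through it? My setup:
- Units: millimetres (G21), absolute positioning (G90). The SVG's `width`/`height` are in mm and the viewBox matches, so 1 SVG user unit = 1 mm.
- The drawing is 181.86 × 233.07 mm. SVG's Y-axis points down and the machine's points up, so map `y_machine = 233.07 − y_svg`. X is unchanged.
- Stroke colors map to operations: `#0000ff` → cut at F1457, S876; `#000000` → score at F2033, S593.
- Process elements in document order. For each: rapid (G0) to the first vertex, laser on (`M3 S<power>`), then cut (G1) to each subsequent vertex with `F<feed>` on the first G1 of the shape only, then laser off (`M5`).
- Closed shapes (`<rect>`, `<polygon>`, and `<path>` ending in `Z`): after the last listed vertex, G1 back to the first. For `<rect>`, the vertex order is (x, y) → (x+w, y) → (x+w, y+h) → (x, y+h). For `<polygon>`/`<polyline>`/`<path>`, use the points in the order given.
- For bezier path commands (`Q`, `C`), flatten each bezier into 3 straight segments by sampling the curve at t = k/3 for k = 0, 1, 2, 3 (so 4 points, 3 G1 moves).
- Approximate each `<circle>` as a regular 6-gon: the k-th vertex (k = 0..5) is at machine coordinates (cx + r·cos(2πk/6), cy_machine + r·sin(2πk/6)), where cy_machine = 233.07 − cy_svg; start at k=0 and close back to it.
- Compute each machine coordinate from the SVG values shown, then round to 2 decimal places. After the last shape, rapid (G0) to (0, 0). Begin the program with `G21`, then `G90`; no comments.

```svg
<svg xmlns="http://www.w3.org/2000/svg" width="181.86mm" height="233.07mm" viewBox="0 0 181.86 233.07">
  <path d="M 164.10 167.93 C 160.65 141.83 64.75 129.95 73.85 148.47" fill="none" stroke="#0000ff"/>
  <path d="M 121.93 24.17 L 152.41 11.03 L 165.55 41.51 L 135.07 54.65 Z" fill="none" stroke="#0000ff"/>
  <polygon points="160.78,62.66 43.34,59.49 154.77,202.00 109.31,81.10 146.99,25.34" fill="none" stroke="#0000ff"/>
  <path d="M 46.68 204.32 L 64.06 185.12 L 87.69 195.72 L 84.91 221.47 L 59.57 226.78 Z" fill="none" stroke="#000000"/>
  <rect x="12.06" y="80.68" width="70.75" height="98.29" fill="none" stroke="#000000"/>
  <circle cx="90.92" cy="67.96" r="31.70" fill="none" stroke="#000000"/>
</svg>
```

Since the viewBox matches the mm dimensions, user units are millimetres directly. The only transform is the Y-flip y_m = 233.07 − y_svg.

Shape 1 is a cubic bezier drawn with `<path>`. Its stroke #0000ff means cut at S876, F1457. After flipping Y the toolpath is (164.10,65.14) → (137.15,85.90) → (92.44,93.59) → (73.85,84.60).

Shape 2 is a regular polygon drawn with `<path>`. Its stroke #0000ff means cut at S876, F1457. After flipping Y the toolpath is (121.93,208.90) → (152.41,222.04) → (165.55,191.56) → (135.07,178.42) → (121.93,208.90), returning to the start.

Shape 3 is a closed polygon drawn with `<polygon>`. Its stroke #0000ff means cut at S876, F1457. After flipping Y the toolpath is (160.78,170.41) → (43.34,173.58) → (154.77,31.07) → (109.31,151.97) → (146.99,207.73) → (160.78,170.41), returning to the start.

Shape 4 is a regular polygon drawn with `<path>`. Its stroke #000000 means score at S593, F2033. After flipping Y the toolpath is (46.68,28.75) → (64.06,47.95) → (87.69,37.35) → (84.91,11.60) → (59.57,6.29) → (46.68,28.75), returning to the start.

Shape 5 is a rectangle drawn with `<rect>`. Its stroke #000000 means score at S593, F2033. After flipping Y the toolpath is (12.06,152.39) → (82.81,152.39) → (82.81,54.10) → (12.06,54.10) → (12.06,152.39), returning to the start.

Shape 6 is a circle drawn with `<circle>`. Its stroke #000000 means score at S593, F2033. After flipping Y the toolpath is (122.62,165.11) → (106.77,192.56) → (75.07,192.56) → (59.22,165.11) → (75.07,137.66) → (106.77,137.66) → (122.62,165.11), returning to the start.

G21
G90
G0 X164.10 Y65.14
M3 S876
G1 X137.15 Y85.90 F1457
G1 X92.44 Y93.59
G1 X73.85 Y84.60
M5
G0 X121.93 Y208.90
M3 S876
G1 X152.41 Y222.04 F1457
G1 X165.55 Y191.56
G1 X135.07 Y178.42
G1 X121.93 Y208.90
M5
G0 X160.78 Y170.41
M3 S876
G1 X43.34 Y173.58 F1457
G1 X154.77 Y31.07
G1 X109.31 Y151.97
G1 X146.99 Y207.73
G1 X160.78 Y170.41
M5
G0 X46.68 Y28.75
M3 S593
G1 X64.06 Y47.95 F2033
G1 X87.69 Y37.35
G1 X84.91 Y11.60
G1 X59.57 Y6.29
G1 X46.68 Y28.75
M5
G0 X12.06 Y152.39
M3 S593
G1 X82.81 Y152.39 F2033
G1 X82.81 Y54.10
G1 X12.06 Y54.10
G1 X12.06 Y152.39
M5
G0 X122.62 Y165.11
M3 S593
G1 X106.77 Y192.56 F2033
G1 X75.07 Y192.56
G1 X59.22 Y165.11
G1 X75.07 Y137.66
G1 X106.77 Y137.66
G1 X122.62 Y165.11
M5
G0 X0.00 Y0.00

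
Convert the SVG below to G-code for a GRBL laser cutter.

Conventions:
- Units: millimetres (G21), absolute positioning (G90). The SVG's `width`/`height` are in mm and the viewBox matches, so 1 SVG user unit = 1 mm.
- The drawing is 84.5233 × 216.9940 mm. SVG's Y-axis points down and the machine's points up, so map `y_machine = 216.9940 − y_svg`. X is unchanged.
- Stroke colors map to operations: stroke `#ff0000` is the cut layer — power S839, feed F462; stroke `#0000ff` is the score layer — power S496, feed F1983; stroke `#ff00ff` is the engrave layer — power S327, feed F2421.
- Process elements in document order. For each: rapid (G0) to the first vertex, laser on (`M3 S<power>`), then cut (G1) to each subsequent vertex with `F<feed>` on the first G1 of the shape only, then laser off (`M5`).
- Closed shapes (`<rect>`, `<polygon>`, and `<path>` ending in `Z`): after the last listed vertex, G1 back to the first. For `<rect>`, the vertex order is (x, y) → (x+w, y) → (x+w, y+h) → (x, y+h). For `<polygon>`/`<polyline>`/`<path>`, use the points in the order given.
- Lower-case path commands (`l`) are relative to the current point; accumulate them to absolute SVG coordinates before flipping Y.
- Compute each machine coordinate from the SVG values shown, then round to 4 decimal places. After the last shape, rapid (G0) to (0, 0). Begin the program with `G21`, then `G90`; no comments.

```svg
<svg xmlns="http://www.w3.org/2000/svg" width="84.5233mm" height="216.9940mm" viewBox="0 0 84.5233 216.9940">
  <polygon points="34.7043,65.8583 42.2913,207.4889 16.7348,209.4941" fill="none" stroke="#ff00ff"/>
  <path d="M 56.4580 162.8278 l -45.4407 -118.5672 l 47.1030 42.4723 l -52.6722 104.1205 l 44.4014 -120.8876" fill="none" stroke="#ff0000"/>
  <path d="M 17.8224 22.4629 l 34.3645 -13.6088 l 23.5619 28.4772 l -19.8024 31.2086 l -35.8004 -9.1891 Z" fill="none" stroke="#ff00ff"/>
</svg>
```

1 u = 1 mm; y_m = 216.9940 − y.

[1] `<polygon>` closed polygon, #ff00ff→engrave S327 F2421: (34.7043,151.1357) → (42.2913,9.5051) → (16.7348,7.4999) → (34.7043,151.1357) (closed)

[2] `<path>` open polyline, #ff0000→cut S839 F462: (56.4580,54.1662) → (11.0173,172.7334) → (58.1203,130.2611) → (5.4481,26.1406) → (49.8495,147.0282)

[3] `<path>` regular polygon, #ff00ff→engrave S327 F2421: (17.8224,194.5311) → (52.1869,208.1399) → (75.7488,179.6627) → (55.9464,148.4541) → (20.1460,157.6432) → (17.8224,194.5311) (closed)

G21
G90
G0 X34.7043 Y151.1357
M3 S327
G1 X42.2913 Y9.5051 F2421
G1 X16.7348 Y7.4999
G1 X34.7043 Y151.1357
M5
G0 X56.4580 Y54.1662
M3 S839
G1 X11.0173 Y172.7334 F462
G1 X58.1203 Y130.2611
G1 X5.4481 Y26.1406
G1 X49.8495 Y147.0282
M5
G0 X17.8224 Y194.5311
M3 S327
G1 X52.1869 Y208.1399 F2421
G1 X75.7488 Y179.6627
G1 X55.9464 Y148.4541
G1 X20.1460 Y157.6432
G1 X17.8224 Y194.5311
M5
G0 X0.0000 Y0.0000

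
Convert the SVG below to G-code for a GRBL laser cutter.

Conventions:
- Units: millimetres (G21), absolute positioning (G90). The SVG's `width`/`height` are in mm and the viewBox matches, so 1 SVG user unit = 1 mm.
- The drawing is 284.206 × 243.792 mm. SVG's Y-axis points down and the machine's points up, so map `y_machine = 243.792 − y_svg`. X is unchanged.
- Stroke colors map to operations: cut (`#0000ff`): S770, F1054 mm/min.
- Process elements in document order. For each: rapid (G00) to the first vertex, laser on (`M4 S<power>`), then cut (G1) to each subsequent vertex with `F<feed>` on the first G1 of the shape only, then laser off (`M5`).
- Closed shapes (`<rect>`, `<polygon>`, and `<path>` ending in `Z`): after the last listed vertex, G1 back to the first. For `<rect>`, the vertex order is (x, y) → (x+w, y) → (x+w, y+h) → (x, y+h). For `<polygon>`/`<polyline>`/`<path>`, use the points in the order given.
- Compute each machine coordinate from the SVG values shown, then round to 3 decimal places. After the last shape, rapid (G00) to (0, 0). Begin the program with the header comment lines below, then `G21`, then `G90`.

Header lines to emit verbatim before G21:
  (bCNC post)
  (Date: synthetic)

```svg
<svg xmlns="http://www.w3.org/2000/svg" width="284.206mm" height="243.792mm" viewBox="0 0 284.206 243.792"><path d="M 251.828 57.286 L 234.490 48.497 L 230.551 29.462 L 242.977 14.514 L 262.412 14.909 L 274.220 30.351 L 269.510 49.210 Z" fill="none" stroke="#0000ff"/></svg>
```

(bCNC post)
(Date: synthetic)
G21
G90
G00 X251.828 Y186.506
M4 S770
G1 X234.490 Y195.295 F1054
G1 X230.551 Y214.330
G1 X242.977 Y229.278
G1 X262.412 Y228.883
G1 X274.220 Y213.441
G1 X269.510 Y194.582
G1 X251.828 Y186.506
M5
G00 X0.000 Y0.000

Since the viewBox matches the mm dimensions, user units are millimetres directly. The only transform is the Y-flip y_m = 243.792 − y_svg.

Shape 1 is a regular polygon drawn with `<path>`. Its stroke #0000ff means cut at S770, F1054. After flipping Y the toolpath is (251.828,186.506) → (234.490,195.295) → (230.551,214.330) → (242.977,229.278) → (262.412,228.883) → (274.220,213.441) → (269.510,194.582) → (251.828,186.506), returning to the start.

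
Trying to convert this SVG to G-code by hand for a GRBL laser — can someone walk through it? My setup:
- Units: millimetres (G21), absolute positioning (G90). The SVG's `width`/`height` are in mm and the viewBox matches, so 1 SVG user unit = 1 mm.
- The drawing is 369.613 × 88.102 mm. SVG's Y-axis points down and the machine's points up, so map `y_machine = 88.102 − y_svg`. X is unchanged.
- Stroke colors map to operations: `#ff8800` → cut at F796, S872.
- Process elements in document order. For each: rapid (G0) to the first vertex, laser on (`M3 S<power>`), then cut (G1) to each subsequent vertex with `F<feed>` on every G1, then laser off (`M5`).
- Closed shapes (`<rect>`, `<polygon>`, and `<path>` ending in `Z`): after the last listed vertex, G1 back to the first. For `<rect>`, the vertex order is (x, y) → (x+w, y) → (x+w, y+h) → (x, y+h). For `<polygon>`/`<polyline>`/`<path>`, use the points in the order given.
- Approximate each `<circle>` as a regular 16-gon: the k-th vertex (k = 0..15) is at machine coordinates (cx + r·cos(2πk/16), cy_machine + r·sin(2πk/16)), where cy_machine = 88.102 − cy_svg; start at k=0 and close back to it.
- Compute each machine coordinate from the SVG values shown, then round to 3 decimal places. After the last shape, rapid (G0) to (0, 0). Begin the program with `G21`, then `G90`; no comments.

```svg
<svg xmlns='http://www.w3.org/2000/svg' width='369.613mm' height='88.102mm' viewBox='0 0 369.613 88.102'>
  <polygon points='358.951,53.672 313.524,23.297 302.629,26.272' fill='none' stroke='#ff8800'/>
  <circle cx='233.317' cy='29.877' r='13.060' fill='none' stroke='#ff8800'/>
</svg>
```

viewBox `0 0 369.613 88.102` with mm width/height → 1 unit = 1 mm. Flip: y_m = 88.102 − y_svg.

**Shape 1** — `<polygon>` closed polygon, stroke `#ff8800` → cut (S872, F796). Machine vertices: (358.951,34.430) → (313.524,64.805) → (302.629,61.830) → (358.951,34.430). Closed: final G1 returns to the first vertex.

**Shape 2** — `<circle>` circle, stroke `#ff8800` → cut (S872, F796). Machine vertices: (246.377,58.225) → (245.383,63.223) → (242.552,67.460) → (238.315,70.291) → (233.317,71.285) → (228.319,70.291) → (224.082,67.460) → (221.251,63.223) → (220.257,58.225) → (221.251,53.227) → (224.082,48.990) → (228.319,46.159) → (233.317,45.165) → (238.315,46.159) → (242.552,48.990) → (245.383,53.227) → (246.377,58.225). Closed: final G1 returns to the first vertex.

G21
G90
G0 X358.951 Y34.430
M3 S872
G1 X313.524 Y64.805 F796
G1 X302.629 Y61.830 F796
G1 X358.951 Y34.430 F796
M5
G0 X246.377 Y58.225
M3 S872
G1 X245.383 Y63.223 F796
G1 X242.552 Y67.460 F796
G1 X238.315 Y70.291 F796
G1 X233.317 Y71.285 F796
G1 X228.319 Y70.291 F796
G1 X224.082 Y67.460 F796
G1 X221.251 Y63.223 F796
G1 X220.257 Y58.225 F796
G1 X221.251 Y53.227 F796
G1 X224.082 Y48.990 F796
G1 X228.319 Y46.159 F796
G1 X233.317 Y45.165 F796
G1 X238.315 Y46.159 F796
G1 X242.552 Y48.990 F796
G1 X245.383 Y53.227 F796
G1 X246.377 Y58.225 F796
M5
G0 X0.000 Y0.000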